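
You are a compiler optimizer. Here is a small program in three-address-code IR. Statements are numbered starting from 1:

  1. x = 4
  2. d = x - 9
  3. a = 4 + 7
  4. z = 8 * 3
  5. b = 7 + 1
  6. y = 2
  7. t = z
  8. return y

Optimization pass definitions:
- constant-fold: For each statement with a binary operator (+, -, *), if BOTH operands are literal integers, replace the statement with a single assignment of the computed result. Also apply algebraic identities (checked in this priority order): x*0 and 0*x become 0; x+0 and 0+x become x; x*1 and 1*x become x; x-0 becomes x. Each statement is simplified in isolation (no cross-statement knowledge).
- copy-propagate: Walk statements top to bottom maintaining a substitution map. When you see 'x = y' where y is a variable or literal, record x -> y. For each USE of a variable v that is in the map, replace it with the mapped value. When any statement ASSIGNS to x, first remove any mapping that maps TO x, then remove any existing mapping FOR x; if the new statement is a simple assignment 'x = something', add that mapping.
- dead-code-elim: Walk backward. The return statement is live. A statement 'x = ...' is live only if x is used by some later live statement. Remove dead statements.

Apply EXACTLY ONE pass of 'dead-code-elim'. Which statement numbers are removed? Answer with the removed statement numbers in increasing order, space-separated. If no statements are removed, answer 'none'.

Answer: 1 2 3 4 5 7

Derivation:
Backward liveness scan:
Stmt 1 'x = 4': DEAD (x not in live set [])
Stmt 2 'd = x - 9': DEAD (d not in live set [])
Stmt 3 'a = 4 + 7': DEAD (a not in live set [])
Stmt 4 'z = 8 * 3': DEAD (z not in live set [])
Stmt 5 'b = 7 + 1': DEAD (b not in live set [])
Stmt 6 'y = 2': KEEP (y is live); live-in = []
Stmt 7 't = z': DEAD (t not in live set ['y'])
Stmt 8 'return y': KEEP (return); live-in = ['y']
Removed statement numbers: [1, 2, 3, 4, 5, 7]
Surviving IR:
  y = 2
  return y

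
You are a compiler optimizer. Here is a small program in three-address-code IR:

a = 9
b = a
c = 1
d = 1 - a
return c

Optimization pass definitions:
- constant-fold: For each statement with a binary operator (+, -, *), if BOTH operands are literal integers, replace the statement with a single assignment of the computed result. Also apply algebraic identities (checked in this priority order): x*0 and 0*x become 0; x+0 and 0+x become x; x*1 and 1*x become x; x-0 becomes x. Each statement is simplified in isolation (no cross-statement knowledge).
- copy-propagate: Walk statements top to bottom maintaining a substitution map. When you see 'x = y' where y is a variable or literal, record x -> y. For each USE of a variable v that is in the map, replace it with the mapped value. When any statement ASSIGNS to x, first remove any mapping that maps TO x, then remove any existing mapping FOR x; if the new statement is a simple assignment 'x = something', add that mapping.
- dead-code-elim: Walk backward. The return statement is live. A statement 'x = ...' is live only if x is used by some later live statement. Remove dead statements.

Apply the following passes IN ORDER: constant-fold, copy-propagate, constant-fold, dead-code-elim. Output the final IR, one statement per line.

Answer: return 1

Derivation:
Initial IR:
  a = 9
  b = a
  c = 1
  d = 1 - a
  return c
After constant-fold (5 stmts):
  a = 9
  b = a
  c = 1
  d = 1 - a
  return c
After copy-propagate (5 stmts):
  a = 9
  b = 9
  c = 1
  d = 1 - 9
  return 1
After constant-fold (5 stmts):
  a = 9
  b = 9
  c = 1
  d = -8
  return 1
After dead-code-elim (1 stmts):
  return 1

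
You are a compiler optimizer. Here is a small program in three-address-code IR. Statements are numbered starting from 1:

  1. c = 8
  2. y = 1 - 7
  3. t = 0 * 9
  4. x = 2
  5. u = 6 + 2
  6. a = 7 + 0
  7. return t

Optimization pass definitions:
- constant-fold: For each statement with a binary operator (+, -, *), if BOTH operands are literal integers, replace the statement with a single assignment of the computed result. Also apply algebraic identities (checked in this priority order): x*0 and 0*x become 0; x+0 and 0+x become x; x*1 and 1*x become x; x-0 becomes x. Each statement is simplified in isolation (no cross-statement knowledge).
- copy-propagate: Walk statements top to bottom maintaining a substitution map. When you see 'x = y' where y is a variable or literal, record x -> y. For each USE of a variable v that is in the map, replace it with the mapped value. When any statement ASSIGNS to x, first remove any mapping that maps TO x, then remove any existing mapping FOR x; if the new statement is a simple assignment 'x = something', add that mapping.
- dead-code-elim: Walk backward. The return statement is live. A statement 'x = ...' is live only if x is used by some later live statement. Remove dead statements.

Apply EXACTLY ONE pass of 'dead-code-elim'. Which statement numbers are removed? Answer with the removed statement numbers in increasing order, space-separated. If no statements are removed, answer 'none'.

Answer: 1 2 4 5 6

Derivation:
Backward liveness scan:
Stmt 1 'c = 8': DEAD (c not in live set [])
Stmt 2 'y = 1 - 7': DEAD (y not in live set [])
Stmt 3 't = 0 * 9': KEEP (t is live); live-in = []
Stmt 4 'x = 2': DEAD (x not in live set ['t'])
Stmt 5 'u = 6 + 2': DEAD (u not in live set ['t'])
Stmt 6 'a = 7 + 0': DEAD (a not in live set ['t'])
Stmt 7 'return t': KEEP (return); live-in = ['t']
Removed statement numbers: [1, 2, 4, 5, 6]
Surviving IR:
  t = 0 * 9
  return t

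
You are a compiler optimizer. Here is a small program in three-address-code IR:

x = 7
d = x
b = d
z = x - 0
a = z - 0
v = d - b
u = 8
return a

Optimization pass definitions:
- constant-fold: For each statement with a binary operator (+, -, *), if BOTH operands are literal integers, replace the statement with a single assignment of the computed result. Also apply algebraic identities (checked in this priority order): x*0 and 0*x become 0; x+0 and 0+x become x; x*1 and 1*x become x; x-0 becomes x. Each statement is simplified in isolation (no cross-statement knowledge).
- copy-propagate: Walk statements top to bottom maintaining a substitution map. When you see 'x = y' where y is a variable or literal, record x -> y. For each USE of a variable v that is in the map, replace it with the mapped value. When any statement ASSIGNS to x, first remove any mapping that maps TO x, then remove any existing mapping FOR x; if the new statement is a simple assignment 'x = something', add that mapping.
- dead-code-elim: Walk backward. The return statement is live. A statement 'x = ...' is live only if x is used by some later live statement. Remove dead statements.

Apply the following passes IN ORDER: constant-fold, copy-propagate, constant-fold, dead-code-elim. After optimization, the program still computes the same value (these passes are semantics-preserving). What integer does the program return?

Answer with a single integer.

Initial IR:
  x = 7
  d = x
  b = d
  z = x - 0
  a = z - 0
  v = d - b
  u = 8
  return a
After constant-fold (8 stmts):
  x = 7
  d = x
  b = d
  z = x
  a = z
  v = d - b
  u = 8
  return a
After copy-propagate (8 stmts):
  x = 7
  d = 7
  b = 7
  z = 7
  a = 7
  v = 7 - 7
  u = 8
  return 7
After constant-fold (8 stmts):
  x = 7
  d = 7
  b = 7
  z = 7
  a = 7
  v = 0
  u = 8
  return 7
After dead-code-elim (1 stmts):
  return 7
Evaluate:
  x = 7  =>  x = 7
  d = x  =>  d = 7
  b = d  =>  b = 7
  z = x - 0  =>  z = 7
  a = z - 0  =>  a = 7
  v = d - b  =>  v = 0
  u = 8  =>  u = 8
  return a = 7

Answer: 7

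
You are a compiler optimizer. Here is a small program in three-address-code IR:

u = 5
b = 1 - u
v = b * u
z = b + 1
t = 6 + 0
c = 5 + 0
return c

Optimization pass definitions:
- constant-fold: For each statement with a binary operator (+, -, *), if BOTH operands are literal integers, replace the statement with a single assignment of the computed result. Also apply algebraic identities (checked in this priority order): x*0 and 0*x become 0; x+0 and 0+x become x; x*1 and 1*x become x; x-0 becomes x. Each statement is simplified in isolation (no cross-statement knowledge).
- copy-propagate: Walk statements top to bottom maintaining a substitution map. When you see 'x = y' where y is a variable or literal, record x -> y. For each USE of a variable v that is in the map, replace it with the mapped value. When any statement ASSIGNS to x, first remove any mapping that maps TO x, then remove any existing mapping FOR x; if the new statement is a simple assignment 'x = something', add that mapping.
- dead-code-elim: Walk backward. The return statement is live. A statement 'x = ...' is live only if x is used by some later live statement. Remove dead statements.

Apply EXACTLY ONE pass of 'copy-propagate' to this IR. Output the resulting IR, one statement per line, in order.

Applying copy-propagate statement-by-statement:
  [1] u = 5  (unchanged)
  [2] b = 1 - u  -> b = 1 - 5
  [3] v = b * u  -> v = b * 5
  [4] z = b + 1  (unchanged)
  [5] t = 6 + 0  (unchanged)
  [6] c = 5 + 0  (unchanged)
  [7] return c  (unchanged)
Result (7 stmts):
  u = 5
  b = 1 - 5
  v = b * 5
  z = b + 1
  t = 6 + 0
  c = 5 + 0
  return c

Answer: u = 5
b = 1 - 5
v = b * 5
z = b + 1
t = 6 + 0
c = 5 + 0
return c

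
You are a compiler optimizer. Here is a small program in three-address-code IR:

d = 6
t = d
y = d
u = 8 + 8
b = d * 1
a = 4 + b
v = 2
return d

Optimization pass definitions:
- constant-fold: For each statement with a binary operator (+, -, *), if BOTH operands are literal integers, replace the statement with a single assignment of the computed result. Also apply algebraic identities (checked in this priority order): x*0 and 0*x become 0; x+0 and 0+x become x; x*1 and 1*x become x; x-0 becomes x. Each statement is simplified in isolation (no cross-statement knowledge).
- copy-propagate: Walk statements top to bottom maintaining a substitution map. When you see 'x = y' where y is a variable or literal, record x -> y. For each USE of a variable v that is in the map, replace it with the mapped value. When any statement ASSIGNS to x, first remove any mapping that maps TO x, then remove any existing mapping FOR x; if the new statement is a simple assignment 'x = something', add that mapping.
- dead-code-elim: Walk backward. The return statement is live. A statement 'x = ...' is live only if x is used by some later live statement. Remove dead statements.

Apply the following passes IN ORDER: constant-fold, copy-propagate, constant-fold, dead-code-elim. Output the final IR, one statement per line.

Initial IR:
  d = 6
  t = d
  y = d
  u = 8 + 8
  b = d * 1
  a = 4 + b
  v = 2
  return d
After constant-fold (8 stmts):
  d = 6
  t = d
  y = d
  u = 16
  b = d
  a = 4 + b
  v = 2
  return d
After copy-propagate (8 stmts):
  d = 6
  t = 6
  y = 6
  u = 16
  b = 6
  a = 4 + 6
  v = 2
  return 6
After constant-fold (8 stmts):
  d = 6
  t = 6
  y = 6
  u = 16
  b = 6
  a = 10
  v = 2
  return 6
After dead-code-elim (1 stmts):
  return 6

Answer: return 6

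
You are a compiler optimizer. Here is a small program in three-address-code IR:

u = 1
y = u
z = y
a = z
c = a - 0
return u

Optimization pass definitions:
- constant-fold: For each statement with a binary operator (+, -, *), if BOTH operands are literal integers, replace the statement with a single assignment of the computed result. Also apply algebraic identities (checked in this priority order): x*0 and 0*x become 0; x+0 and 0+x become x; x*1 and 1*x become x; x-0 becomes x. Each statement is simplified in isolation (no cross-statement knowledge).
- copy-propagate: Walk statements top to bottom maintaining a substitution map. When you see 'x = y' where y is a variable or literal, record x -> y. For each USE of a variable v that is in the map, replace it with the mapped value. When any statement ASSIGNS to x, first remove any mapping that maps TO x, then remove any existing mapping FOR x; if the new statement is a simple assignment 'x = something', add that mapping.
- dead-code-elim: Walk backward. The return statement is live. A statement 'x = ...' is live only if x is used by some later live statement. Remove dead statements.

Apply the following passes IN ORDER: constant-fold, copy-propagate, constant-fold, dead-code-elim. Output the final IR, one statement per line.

Answer: return 1

Derivation:
Initial IR:
  u = 1
  y = u
  z = y
  a = z
  c = a - 0
  return u
After constant-fold (6 stmts):
  u = 1
  y = u
  z = y
  a = z
  c = a
  return u
After copy-propagate (6 stmts):
  u = 1
  y = 1
  z = 1
  a = 1
  c = 1
  return 1
After constant-fold (6 stmts):
  u = 1
  y = 1
  z = 1
  a = 1
  c = 1
  return 1
After dead-code-elim (1 stmts):
  return 1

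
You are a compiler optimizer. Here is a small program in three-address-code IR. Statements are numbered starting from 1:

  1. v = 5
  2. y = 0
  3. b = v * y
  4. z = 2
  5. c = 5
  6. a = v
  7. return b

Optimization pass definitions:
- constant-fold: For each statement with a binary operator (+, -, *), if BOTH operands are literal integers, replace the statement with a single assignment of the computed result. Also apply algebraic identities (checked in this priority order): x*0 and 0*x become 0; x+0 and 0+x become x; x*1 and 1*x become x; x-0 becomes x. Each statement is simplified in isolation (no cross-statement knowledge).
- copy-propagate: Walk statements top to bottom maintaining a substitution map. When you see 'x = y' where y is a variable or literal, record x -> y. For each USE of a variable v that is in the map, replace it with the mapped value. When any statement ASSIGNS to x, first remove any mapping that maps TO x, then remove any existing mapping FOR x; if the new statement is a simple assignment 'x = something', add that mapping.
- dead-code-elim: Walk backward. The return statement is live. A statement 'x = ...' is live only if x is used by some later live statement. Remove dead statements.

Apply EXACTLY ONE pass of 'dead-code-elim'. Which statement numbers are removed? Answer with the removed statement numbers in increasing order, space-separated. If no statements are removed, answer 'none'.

Answer: 4 5 6

Derivation:
Backward liveness scan:
Stmt 1 'v = 5': KEEP (v is live); live-in = []
Stmt 2 'y = 0': KEEP (y is live); live-in = ['v']
Stmt 3 'b = v * y': KEEP (b is live); live-in = ['v', 'y']
Stmt 4 'z = 2': DEAD (z not in live set ['b'])
Stmt 5 'c = 5': DEAD (c not in live set ['b'])
Stmt 6 'a = v': DEAD (a not in live set ['b'])
Stmt 7 'return b': KEEP (return); live-in = ['b']
Removed statement numbers: [4, 5, 6]
Surviving IR:
  v = 5
  y = 0
  b = v * y
  return b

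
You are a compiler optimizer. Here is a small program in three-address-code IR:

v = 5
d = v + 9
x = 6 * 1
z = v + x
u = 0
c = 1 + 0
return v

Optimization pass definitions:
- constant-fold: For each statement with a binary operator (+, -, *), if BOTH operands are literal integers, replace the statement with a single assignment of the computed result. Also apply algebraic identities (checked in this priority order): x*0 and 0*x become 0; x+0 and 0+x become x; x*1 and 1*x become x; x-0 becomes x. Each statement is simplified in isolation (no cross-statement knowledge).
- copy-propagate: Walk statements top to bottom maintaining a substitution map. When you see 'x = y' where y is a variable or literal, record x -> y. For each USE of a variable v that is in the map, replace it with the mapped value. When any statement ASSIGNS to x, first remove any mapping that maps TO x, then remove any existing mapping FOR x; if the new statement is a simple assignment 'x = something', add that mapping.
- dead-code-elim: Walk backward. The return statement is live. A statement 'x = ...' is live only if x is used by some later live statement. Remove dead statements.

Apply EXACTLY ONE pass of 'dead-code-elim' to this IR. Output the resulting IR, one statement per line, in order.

Answer: v = 5
return v

Derivation:
Applying dead-code-elim statement-by-statement:
  [7] return v  -> KEEP (return); live=['v']
  [6] c = 1 + 0  -> DEAD (c not live)
  [5] u = 0  -> DEAD (u not live)
  [4] z = v + x  -> DEAD (z not live)
  [3] x = 6 * 1  -> DEAD (x not live)
  [2] d = v + 9  -> DEAD (d not live)
  [1] v = 5  -> KEEP; live=[]
Result (2 stmts):
  v = 5
  return v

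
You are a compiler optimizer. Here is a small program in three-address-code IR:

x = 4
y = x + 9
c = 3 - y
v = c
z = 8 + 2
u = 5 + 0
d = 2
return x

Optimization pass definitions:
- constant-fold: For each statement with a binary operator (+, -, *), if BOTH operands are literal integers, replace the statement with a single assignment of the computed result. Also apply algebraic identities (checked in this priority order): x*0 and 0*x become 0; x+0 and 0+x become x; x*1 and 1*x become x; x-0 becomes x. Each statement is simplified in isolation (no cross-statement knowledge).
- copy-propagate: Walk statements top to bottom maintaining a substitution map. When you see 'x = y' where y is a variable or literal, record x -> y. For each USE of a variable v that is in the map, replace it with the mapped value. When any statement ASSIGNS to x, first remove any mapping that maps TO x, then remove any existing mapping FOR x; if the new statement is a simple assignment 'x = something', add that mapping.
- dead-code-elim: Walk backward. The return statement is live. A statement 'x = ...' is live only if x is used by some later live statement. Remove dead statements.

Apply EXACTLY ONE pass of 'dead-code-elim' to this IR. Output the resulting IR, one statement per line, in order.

Answer: x = 4
return x

Derivation:
Applying dead-code-elim statement-by-statement:
  [8] return x  -> KEEP (return); live=['x']
  [7] d = 2  -> DEAD (d not live)
  [6] u = 5 + 0  -> DEAD (u not live)
  [5] z = 8 + 2  -> DEAD (z not live)
  [4] v = c  -> DEAD (v not live)
  [3] c = 3 - y  -> DEAD (c not live)
  [2] y = x + 9  -> DEAD (y not live)
  [1] x = 4  -> KEEP; live=[]
Result (2 stmts):
  x = 4
  return x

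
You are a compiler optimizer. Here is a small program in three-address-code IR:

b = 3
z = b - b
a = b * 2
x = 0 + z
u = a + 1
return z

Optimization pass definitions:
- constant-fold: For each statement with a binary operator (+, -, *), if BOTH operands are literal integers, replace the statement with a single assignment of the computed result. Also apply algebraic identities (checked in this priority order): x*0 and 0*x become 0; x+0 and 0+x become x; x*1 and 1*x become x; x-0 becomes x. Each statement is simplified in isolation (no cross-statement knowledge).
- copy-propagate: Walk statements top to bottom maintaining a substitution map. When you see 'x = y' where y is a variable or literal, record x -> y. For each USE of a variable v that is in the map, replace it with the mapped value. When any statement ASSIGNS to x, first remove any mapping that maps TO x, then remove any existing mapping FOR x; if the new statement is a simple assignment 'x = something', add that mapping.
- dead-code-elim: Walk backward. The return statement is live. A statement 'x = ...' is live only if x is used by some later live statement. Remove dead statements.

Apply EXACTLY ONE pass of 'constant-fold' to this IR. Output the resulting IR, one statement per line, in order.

Applying constant-fold statement-by-statement:
  [1] b = 3  (unchanged)
  [2] z = b - b  (unchanged)
  [3] a = b * 2  (unchanged)
  [4] x = 0 + z  -> x = z
  [5] u = a + 1  (unchanged)
  [6] return z  (unchanged)
Result (6 stmts):
  b = 3
  z = b - b
  a = b * 2
  x = z
  u = a + 1
  return z

Answer: b = 3
z = b - b
a = b * 2
x = z
u = a + 1
return z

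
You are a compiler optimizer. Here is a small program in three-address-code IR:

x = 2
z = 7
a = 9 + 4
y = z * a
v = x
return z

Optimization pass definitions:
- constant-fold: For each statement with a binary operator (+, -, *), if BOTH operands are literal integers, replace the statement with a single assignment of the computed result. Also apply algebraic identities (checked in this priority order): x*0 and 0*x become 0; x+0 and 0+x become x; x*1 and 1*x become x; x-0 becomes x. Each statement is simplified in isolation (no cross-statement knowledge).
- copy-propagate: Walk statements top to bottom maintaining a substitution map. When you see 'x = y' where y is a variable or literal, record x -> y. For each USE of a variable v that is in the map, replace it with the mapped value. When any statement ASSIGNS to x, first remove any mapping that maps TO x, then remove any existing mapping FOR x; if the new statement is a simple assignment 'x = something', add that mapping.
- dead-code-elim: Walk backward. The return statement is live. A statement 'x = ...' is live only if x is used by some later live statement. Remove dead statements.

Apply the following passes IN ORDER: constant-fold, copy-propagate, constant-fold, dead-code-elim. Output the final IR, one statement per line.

Initial IR:
  x = 2
  z = 7
  a = 9 + 4
  y = z * a
  v = x
  return z
After constant-fold (6 stmts):
  x = 2
  z = 7
  a = 13
  y = z * a
  v = x
  return z
After copy-propagate (6 stmts):
  x = 2
  z = 7
  a = 13
  y = 7 * 13
  v = 2
  return 7
After constant-fold (6 stmts):
  x = 2
  z = 7
  a = 13
  y = 91
  v = 2
  return 7
After dead-code-elim (1 stmts):
  return 7

Answer: return 7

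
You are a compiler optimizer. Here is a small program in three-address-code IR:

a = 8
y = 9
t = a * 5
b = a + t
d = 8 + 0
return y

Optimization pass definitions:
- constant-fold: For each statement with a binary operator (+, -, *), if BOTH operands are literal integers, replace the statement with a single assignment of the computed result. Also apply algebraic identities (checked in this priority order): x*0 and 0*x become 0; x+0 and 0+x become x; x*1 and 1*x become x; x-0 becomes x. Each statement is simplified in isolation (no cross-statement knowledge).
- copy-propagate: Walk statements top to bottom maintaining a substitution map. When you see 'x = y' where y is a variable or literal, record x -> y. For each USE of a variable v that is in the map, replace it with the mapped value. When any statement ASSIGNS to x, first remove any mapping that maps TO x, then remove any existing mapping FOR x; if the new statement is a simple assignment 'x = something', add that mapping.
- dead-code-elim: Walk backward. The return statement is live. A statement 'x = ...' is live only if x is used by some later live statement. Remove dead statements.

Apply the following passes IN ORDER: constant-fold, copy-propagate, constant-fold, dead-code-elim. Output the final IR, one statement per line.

Answer: return 9

Derivation:
Initial IR:
  a = 8
  y = 9
  t = a * 5
  b = a + t
  d = 8 + 0
  return y
After constant-fold (6 stmts):
  a = 8
  y = 9
  t = a * 5
  b = a + t
  d = 8
  return y
After copy-propagate (6 stmts):
  a = 8
  y = 9
  t = 8 * 5
  b = 8 + t
  d = 8
  return 9
After constant-fold (6 stmts):
  a = 8
  y = 9
  t = 40
  b = 8 + t
  d = 8
  return 9
After dead-code-elim (1 stmts):
  return 9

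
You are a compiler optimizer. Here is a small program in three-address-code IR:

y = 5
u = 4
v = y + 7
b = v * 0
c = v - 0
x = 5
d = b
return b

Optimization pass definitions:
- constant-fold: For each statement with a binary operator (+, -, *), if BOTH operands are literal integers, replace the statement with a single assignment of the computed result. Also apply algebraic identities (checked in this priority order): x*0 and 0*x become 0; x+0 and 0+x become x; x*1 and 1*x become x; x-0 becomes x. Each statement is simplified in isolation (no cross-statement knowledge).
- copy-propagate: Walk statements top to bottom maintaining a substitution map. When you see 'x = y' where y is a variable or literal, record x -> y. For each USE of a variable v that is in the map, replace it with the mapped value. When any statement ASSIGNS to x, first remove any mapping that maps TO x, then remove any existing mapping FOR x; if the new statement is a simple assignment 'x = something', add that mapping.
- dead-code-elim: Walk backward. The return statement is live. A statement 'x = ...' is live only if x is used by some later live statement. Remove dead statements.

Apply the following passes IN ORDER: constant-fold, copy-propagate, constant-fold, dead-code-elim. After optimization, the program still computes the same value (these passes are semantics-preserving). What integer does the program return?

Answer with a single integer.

Answer: 0

Derivation:
Initial IR:
  y = 5
  u = 4
  v = y + 7
  b = v * 0
  c = v - 0
  x = 5
  d = b
  return b
After constant-fold (8 stmts):
  y = 5
  u = 4
  v = y + 7
  b = 0
  c = v
  x = 5
  d = b
  return b
After copy-propagate (8 stmts):
  y = 5
  u = 4
  v = 5 + 7
  b = 0
  c = v
  x = 5
  d = 0
  return 0
After constant-fold (8 stmts):
  y = 5
  u = 4
  v = 12
  b = 0
  c = v
  x = 5
  d = 0
  return 0
After dead-code-elim (1 stmts):
  return 0
Evaluate:
  y = 5  =>  y = 5
  u = 4  =>  u = 4
  v = y + 7  =>  v = 12
  b = v * 0  =>  b = 0
  c = v - 0  =>  c = 12
  x = 5  =>  x = 5
  d = b  =>  d = 0
  return b = 0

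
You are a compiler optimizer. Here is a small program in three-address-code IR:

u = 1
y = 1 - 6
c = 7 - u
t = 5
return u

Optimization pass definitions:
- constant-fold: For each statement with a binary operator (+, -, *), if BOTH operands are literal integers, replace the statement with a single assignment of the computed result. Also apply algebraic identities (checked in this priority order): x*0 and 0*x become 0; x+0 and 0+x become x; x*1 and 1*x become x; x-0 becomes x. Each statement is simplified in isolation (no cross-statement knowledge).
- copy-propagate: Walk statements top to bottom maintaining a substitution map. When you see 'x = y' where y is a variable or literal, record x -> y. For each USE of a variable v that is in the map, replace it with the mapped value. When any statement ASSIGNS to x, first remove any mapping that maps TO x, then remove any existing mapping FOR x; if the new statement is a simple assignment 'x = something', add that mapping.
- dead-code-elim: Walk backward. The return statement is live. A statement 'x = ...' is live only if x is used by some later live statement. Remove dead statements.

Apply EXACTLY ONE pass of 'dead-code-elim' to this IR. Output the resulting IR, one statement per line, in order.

Answer: u = 1
return u

Derivation:
Applying dead-code-elim statement-by-statement:
  [5] return u  -> KEEP (return); live=['u']
  [4] t = 5  -> DEAD (t not live)
  [3] c = 7 - u  -> DEAD (c not live)
  [2] y = 1 - 6  -> DEAD (y not live)
  [1] u = 1  -> KEEP; live=[]
Result (2 stmts):
  u = 1
  return u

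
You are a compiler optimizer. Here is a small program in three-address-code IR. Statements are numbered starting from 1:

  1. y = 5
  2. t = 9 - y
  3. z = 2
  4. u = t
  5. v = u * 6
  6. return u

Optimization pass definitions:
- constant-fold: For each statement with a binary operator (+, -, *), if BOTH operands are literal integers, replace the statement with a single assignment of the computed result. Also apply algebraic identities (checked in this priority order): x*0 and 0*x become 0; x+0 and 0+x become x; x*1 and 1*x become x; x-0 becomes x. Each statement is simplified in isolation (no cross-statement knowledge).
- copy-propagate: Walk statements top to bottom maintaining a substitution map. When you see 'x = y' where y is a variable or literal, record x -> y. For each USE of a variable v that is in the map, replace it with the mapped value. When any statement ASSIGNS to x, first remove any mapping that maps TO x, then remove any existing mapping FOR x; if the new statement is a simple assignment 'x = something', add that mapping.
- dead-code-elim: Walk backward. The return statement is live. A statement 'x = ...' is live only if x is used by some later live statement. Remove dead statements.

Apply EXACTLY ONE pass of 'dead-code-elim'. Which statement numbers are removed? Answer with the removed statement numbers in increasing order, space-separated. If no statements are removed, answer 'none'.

Answer: 3 5

Derivation:
Backward liveness scan:
Stmt 1 'y = 5': KEEP (y is live); live-in = []
Stmt 2 't = 9 - y': KEEP (t is live); live-in = ['y']
Stmt 3 'z = 2': DEAD (z not in live set ['t'])
Stmt 4 'u = t': KEEP (u is live); live-in = ['t']
Stmt 5 'v = u * 6': DEAD (v not in live set ['u'])
Stmt 6 'return u': KEEP (return); live-in = ['u']
Removed statement numbers: [3, 5]
Surviving IR:
  y = 5
  t = 9 - y
  u = t
  return u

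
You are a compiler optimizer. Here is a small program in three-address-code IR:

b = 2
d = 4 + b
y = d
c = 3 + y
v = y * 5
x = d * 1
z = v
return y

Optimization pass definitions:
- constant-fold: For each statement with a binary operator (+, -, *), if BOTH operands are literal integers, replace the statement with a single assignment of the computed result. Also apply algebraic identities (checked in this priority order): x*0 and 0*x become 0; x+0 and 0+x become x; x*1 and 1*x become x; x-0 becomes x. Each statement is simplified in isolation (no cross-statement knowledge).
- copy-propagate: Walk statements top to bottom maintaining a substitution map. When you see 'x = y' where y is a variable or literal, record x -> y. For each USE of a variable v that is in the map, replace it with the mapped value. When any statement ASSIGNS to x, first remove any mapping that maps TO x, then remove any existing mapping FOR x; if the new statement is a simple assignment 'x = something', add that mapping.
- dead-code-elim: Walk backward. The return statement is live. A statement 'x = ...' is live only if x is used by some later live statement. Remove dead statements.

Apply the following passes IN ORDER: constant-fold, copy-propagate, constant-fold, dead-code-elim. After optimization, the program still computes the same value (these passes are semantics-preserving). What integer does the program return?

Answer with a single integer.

Initial IR:
  b = 2
  d = 4 + b
  y = d
  c = 3 + y
  v = y * 5
  x = d * 1
  z = v
  return y
After constant-fold (8 stmts):
  b = 2
  d = 4 + b
  y = d
  c = 3 + y
  v = y * 5
  x = d
  z = v
  return y
After copy-propagate (8 stmts):
  b = 2
  d = 4 + 2
  y = d
  c = 3 + d
  v = d * 5
  x = d
  z = v
  return d
After constant-fold (8 stmts):
  b = 2
  d = 6
  y = d
  c = 3 + d
  v = d * 5
  x = d
  z = v
  return d
After dead-code-elim (2 stmts):
  d = 6
  return d
Evaluate:
  b = 2  =>  b = 2
  d = 4 + b  =>  d = 6
  y = d  =>  y = 6
  c = 3 + y  =>  c = 9
  v = y * 5  =>  v = 30
  x = d * 1  =>  x = 6
  z = v  =>  z = 30
  return y = 6

Answer: 6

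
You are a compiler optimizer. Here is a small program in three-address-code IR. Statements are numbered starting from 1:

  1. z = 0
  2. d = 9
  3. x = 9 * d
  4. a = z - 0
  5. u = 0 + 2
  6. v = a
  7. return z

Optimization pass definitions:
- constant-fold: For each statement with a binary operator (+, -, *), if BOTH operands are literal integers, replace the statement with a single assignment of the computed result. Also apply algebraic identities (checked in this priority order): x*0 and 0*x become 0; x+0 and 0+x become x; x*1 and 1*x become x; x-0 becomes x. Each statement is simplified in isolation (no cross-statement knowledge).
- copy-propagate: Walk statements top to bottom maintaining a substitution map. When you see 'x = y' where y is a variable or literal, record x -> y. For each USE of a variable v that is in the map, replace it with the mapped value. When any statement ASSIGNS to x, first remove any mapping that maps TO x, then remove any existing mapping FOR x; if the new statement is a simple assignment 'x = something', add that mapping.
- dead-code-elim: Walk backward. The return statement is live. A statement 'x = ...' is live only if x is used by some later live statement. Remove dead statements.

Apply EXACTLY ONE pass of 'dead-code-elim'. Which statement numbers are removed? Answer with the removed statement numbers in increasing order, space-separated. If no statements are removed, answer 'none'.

Backward liveness scan:
Stmt 1 'z = 0': KEEP (z is live); live-in = []
Stmt 2 'd = 9': DEAD (d not in live set ['z'])
Stmt 3 'x = 9 * d': DEAD (x not in live set ['z'])
Stmt 4 'a = z - 0': DEAD (a not in live set ['z'])
Stmt 5 'u = 0 + 2': DEAD (u not in live set ['z'])
Stmt 6 'v = a': DEAD (v not in live set ['z'])
Stmt 7 'return z': KEEP (return); live-in = ['z']
Removed statement numbers: [2, 3, 4, 5, 6]
Surviving IR:
  z = 0
  return z

Answer: 2 3 4 5 6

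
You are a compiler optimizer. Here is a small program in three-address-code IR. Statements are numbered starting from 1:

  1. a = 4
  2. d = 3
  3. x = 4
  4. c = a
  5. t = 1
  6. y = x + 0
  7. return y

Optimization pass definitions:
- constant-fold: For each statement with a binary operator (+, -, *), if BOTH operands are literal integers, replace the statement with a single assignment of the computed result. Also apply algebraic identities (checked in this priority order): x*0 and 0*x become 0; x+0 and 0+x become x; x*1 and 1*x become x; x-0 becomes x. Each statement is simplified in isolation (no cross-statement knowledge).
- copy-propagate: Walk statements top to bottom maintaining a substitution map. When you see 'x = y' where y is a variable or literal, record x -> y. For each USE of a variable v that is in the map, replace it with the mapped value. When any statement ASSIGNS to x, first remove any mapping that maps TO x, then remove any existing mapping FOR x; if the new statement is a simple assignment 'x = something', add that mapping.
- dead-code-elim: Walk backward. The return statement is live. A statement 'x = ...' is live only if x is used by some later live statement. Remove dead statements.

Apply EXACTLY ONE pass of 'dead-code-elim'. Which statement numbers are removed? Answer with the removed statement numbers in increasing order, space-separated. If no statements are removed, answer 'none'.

Answer: 1 2 4 5

Derivation:
Backward liveness scan:
Stmt 1 'a = 4': DEAD (a not in live set [])
Stmt 2 'd = 3': DEAD (d not in live set [])
Stmt 3 'x = 4': KEEP (x is live); live-in = []
Stmt 4 'c = a': DEAD (c not in live set ['x'])
Stmt 5 't = 1': DEAD (t not in live set ['x'])
Stmt 6 'y = x + 0': KEEP (y is live); live-in = ['x']
Stmt 7 'return y': KEEP (return); live-in = ['y']
Removed statement numbers: [1, 2, 4, 5]
Surviving IR:
  x = 4
  y = x + 0
  return y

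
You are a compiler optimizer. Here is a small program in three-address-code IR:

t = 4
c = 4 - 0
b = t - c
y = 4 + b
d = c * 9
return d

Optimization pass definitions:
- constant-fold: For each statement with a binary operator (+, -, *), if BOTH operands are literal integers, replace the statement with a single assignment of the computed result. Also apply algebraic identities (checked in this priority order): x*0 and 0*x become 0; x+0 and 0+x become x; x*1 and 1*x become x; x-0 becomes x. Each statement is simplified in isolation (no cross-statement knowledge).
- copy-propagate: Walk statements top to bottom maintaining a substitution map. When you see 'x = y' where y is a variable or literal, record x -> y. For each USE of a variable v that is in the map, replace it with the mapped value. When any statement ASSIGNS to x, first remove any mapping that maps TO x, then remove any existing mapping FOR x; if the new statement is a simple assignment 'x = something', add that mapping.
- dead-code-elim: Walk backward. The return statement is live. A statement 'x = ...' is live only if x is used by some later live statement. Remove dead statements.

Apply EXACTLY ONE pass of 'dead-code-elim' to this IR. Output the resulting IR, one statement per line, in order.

Applying dead-code-elim statement-by-statement:
  [6] return d  -> KEEP (return); live=['d']
  [5] d = c * 9  -> KEEP; live=['c']
  [4] y = 4 + b  -> DEAD (y not live)
  [3] b = t - c  -> DEAD (b not live)
  [2] c = 4 - 0  -> KEEP; live=[]
  [1] t = 4  -> DEAD (t not live)
Result (3 stmts):
  c = 4 - 0
  d = c * 9
  return d

Answer: c = 4 - 0
d = c * 9
return d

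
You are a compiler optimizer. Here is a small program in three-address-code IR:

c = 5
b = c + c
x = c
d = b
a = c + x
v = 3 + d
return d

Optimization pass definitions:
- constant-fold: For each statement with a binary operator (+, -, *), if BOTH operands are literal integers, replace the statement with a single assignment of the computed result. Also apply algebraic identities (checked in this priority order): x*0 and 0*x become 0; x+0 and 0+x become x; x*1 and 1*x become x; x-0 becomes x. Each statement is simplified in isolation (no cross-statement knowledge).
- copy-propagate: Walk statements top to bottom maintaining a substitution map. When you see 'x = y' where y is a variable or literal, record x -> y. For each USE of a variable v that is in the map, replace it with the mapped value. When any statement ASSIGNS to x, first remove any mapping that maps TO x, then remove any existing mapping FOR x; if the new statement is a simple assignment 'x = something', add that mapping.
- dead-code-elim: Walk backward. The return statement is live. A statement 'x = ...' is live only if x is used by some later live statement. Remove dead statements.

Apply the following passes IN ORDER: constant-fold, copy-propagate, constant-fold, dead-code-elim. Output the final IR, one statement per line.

Answer: b = 10
return b

Derivation:
Initial IR:
  c = 5
  b = c + c
  x = c
  d = b
  a = c + x
  v = 3 + d
  return d
After constant-fold (7 stmts):
  c = 5
  b = c + c
  x = c
  d = b
  a = c + x
  v = 3 + d
  return d
After copy-propagate (7 stmts):
  c = 5
  b = 5 + 5
  x = 5
  d = b
  a = 5 + 5
  v = 3 + b
  return b
After constant-fold (7 stmts):
  c = 5
  b = 10
  x = 5
  d = b
  a = 10
  v = 3 + b
  return b
After dead-code-elim (2 stmts):
  b = 10
  return b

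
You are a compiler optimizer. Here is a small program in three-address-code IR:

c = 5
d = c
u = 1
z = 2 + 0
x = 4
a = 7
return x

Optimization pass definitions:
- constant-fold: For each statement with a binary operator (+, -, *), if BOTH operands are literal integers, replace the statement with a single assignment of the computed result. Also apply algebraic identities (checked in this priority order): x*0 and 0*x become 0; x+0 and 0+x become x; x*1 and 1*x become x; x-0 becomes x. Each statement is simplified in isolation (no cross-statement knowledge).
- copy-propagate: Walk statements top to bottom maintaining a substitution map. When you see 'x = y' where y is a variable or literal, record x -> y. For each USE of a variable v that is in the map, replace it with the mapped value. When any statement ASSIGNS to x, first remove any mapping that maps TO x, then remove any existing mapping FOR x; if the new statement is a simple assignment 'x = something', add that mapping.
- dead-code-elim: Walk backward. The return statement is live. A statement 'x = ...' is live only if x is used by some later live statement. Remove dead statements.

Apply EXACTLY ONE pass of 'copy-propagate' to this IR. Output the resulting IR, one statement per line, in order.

Applying copy-propagate statement-by-statement:
  [1] c = 5  (unchanged)
  [2] d = c  -> d = 5
  [3] u = 1  (unchanged)
  [4] z = 2 + 0  (unchanged)
  [5] x = 4  (unchanged)
  [6] a = 7  (unchanged)
  [7] return x  -> return 4
Result (7 stmts):
  c = 5
  d = 5
  u = 1
  z = 2 + 0
  x = 4
  a = 7
  return 4

Answer: c = 5
d = 5
u = 1
z = 2 + 0
x = 4
a = 7
return 4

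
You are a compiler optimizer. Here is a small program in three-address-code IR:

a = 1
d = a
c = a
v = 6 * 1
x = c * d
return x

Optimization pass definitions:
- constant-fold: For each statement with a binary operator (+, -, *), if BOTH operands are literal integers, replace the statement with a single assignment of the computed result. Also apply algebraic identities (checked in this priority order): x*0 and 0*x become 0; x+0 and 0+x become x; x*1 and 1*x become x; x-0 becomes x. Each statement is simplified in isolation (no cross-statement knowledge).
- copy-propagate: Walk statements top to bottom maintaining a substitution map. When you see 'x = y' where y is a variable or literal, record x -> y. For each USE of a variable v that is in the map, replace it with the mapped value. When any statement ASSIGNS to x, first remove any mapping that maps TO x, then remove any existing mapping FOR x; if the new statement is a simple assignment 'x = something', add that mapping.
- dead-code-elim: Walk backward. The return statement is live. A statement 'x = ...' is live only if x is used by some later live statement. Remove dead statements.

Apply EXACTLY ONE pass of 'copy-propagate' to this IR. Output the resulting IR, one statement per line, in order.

Applying copy-propagate statement-by-statement:
  [1] a = 1  (unchanged)
  [2] d = a  -> d = 1
  [3] c = a  -> c = 1
  [4] v = 6 * 1  (unchanged)
  [5] x = c * d  -> x = 1 * 1
  [6] return x  (unchanged)
Result (6 stmts):
  a = 1
  d = 1
  c = 1
  v = 6 * 1
  x = 1 * 1
  return x

Answer: a = 1
d = 1
c = 1
v = 6 * 1
x = 1 * 1
return x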